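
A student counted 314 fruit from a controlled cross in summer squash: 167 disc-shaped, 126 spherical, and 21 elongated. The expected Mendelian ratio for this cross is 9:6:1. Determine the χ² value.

Total ratio parts = 16. Expected numbers out of 314:
  disc-shaped: 314 × 9/16 = 176.625
  spherical: 314 × 6/16 = 117.75
  elongated: 314 × 1/16 = 19.625
χ² = Σ (O − E)² / E
  disc-shaped: (167 − 176.625)² / 176.625 = 0.5245
  spherical: (126 − 117.75)² / 117.75 = 0.5780
  elongated: (21 − 19.625)² / 19.625 = 0.0963
χ² = 0.5245 + 0.5780 + 0.0963 = 1.1988 ≈ 1.199

1.199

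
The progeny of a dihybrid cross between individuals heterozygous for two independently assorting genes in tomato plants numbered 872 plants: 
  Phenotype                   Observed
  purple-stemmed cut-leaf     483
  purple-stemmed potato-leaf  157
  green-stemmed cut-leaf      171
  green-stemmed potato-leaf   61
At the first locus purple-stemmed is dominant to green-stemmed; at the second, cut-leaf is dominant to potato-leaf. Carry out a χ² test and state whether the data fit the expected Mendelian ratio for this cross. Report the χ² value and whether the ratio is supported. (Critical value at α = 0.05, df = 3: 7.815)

A dihybrid F₂ with independent assortment and complete dominance at both loci gives a 9:3:3:1 phenotypic ratio.
Total ratio parts = 16. Expected numbers out of 872:
  purple-stemmed cut-leaf: 872 × 9/16 = 490.5
  purple-stemmed potato-leaf: 872 × 3/16 = 163.5
  green-stemmed cut-leaf: 872 × 3/16 = 163.5
  green-stemmed potato-leaf: 872 × 1/16 = 54.5
χ² = Σ (O − E)² / E
  purple-stemmed cut-leaf: (483 − 490.5)² / 490.5 = 0.1147
  purple-stemmed potato-leaf: (157 − 163.5)² / 163.5 = 0.2584
  green-stemmed cut-leaf: (171 − 163.5)² / 163.5 = 0.3440
  green-stemmed potato-leaf: (61 − 54.5)² / 54.5 = 0.7752
χ² = 0.1147 + 0.2584 + 0.3440 + 0.7752 = 1.4923 ≈ 1.492
Degrees of freedom = 4 − 1 = 3; critical value at α = 0.05 is 7.815.
Since 1.492 < 7.815, we fail to reject the null hypothesis — the data are consistent with the 9:3:3:1 ratio.

1.492; consistent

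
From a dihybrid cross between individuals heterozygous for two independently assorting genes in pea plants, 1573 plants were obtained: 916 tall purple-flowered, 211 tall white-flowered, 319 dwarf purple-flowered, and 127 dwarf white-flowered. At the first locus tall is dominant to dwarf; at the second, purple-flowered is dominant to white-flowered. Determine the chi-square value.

35.322

A dihybrid F₂ with independent assortment and complete dominance at both loci gives a 9:3:3:1 phenotypic ratio.
Total ratio parts = 16. Expected numbers out of 1573:
  tall purple-flowered: 1573 × 9/16 = 884.8125
  tall white-flowered: 1573 × 3/16 = 294.9375
  dwarf purple-flowered: 1573 × 3/16 = 294.9375
  dwarf white-flowered: 1573 × 1/16 = 98.3125
χ² = Σ (O − E)² / E
  tall purple-flowered: (916 − 884.8125)² / 884.8125 = 1.0993
  tall white-flowered: (211 − 294.9375)² / 294.9375 = 23.8881
  dwarf purple-flowered: (319 − 294.9375)² / 294.9375 = 1.9631
  dwarf white-flowered: (127 − 98.3125)² / 98.3125 = 8.3710
χ² = 1.0993 + 23.8881 + 1.9631 + 8.3710 = 35.3215 ≈ 35.322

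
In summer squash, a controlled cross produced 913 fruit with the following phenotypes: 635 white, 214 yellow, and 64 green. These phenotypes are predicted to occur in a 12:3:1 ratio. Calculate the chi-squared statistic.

15.165

Expected counts for N = 913 under a 12:3:1 ratio (total parts = 16):
  white: 913 × 12/16 = 684.75
  yellow: 913 × 3/16 = 171.1875
  green: 913 × 1/16 = 57.0625
χ² = Σ (O − E)² / E
  white: (635 − 684.75)² / 684.75 = 3.6145
  yellow: (214 − 171.1875)² / 171.1875 = 10.7070
  green: (64 − 57.0625)² / 57.0625 = 0.8434
χ² = 3.6145 + 10.7070 + 0.8434 = 15.1649 ≈ 15.165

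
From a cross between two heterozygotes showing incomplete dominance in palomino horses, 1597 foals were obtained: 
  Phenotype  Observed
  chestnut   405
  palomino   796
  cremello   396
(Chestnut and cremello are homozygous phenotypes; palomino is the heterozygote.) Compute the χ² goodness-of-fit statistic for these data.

With incomplete dominance, a heterozygote × heterozygote cross gives a 1:2:1 phenotypic ratio.
Under the 1:2:1 hypothesis (Σ ratio = 4, N = 1597):
  chestnut: 1597 × 1/4 = 399.25
  palomino: 1597 × 2/4 = 798.5
  cremello: 1597 × 1/4 = 399.25
χ² = Σ (O − E)² / E
  chestnut: (405 − 399.25)² / 399.25 = 0.0828
  palomino: (796 − 798.5)² / 798.5 = 0.0078
  cremello: (396 − 399.25)² / 399.25 = 0.0265
χ² = 0.0828 + 0.0078 + 0.0265 = 0.1171 ≈ 0.117

0.117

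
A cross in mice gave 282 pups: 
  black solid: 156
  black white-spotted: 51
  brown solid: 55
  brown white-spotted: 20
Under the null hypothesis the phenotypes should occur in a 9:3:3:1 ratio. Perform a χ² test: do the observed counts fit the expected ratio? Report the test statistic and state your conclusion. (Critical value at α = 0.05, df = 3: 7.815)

Total ratio parts = 16. Expected numbers out of 282:
  black solid: 282 × 9/16 = 158.625
  black white-spotted: 282 × 3/16 = 52.875
  brown solid: 282 × 3/16 = 52.875
  brown white-spotted: 282 × 1/16 = 17.625
χ² = Σ (O − E)² / E
  black solid: (156 − 158.625)² / 158.625 = 0.0434
  black white-spotted: (51 − 52.875)² / 52.875 = 0.0665
  brown solid: (55 − 52.875)² / 52.875 = 0.0854
  brown white-spotted: (20 − 17.625)² / 17.625 = 0.3200
χ² = 0.0434 + 0.0665 + 0.0854 + 0.3200 = 0.5153 ≈ 0.515
Degrees of freedom = 4 − 1 = 3; critical value at α = 0.05 is 7.815.
Since 0.515 < 7.815, we fail to reject the null hypothesis — the data are consistent with the 9:3:3:1 ratio.

0.515; consistent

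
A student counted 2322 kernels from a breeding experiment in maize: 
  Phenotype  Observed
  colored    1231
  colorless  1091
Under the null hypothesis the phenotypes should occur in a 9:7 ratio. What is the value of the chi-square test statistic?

9.877

Total ratio parts = 16. Expected numbers out of 2322:
  colored: 2322 × 9/16 = 1306.125
  colorless: 2322 × 7/16 = 1015.875
χ² = Σ (O − E)² / E
  colored: (1231 − 1306.125)² / 1306.125 = 4.3210
  colorless: (1091 − 1015.875)² / 1015.875 = 5.5556
χ² = 4.3210 + 5.5556 = 9.8766 ≈ 9.877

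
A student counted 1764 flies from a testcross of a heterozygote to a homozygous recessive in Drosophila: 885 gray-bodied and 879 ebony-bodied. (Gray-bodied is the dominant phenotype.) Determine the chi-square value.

A testcross of a heterozygote (Aa × aa) gives a 1:1 phenotypic ratio.
Under the 1:1 hypothesis (Σ ratio = 2, N = 1764):
  gray-bodied: 1764 × 1/2 = 882
  ebony-bodied: 1764 × 1/2 = 882
χ² = Σ (O − E)² / E
  gray-bodied: (885 − 882)² / 882 = 0.0102
  ebony-bodied: (879 − 882)² / 882 = 0.0102
χ² = 0.0102 + 0.0102 = 0.0204 ≈ 0.020

0.020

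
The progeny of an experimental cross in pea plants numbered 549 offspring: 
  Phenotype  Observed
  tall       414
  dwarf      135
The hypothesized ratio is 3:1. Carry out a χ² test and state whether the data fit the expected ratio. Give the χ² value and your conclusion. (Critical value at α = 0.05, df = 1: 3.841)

0.049; consistent

Expected counts for N = 549 under a 3:1 ratio (total parts = 4):
  tall: 549 × 3/4 = 411.75
  dwarf: 549 × 1/4 = 137.25
χ² = Σ (O − E)² / E
  tall: (414 − 411.75)² / 411.75 = 0.0123
  dwarf: (135 − 137.25)² / 137.25 = 0.0369
χ² = 0.0123 + 0.0369 = 0.0492 ≈ 0.049
Degrees of freedom = 2 − 1 = 1; critical value at α = 0.05 is 3.841.
Since 0.049 < 3.841, we fail to reject the null hypothesis — the data are consistent with the 3:1 ratio.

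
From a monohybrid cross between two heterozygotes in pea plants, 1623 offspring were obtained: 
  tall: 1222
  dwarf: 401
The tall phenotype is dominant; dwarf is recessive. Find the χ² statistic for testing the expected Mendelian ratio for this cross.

0.074

For a monohybrid cross between heterozygotes with complete dominance, the expected phenotypic ratio is 3:1.
Expected counts for N = 1623 under a 3:1 ratio (total parts = 4):
  tall: 1623 × 3/4 = 1217.25
  dwarf: 1623 × 1/4 = 405.75
χ² = Σ (O − E)² / E
  tall: (1222 − 1217.25)² / 1217.25 = 0.0185
  dwarf: (401 − 405.75)² / 405.75 = 0.0556
χ² = 0.0185 + 0.0556 = 0.0741 ≈ 0.074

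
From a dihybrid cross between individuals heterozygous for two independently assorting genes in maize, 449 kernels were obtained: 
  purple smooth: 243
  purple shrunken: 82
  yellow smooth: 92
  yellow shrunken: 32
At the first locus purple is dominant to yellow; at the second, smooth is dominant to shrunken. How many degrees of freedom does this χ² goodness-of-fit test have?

3

A dihybrid F₂ with independent assortment and complete dominance at both loci gives a 9:3:3:1 phenotypic ratio.
A goodness-of-fit test with 4 phenotype classes has df = 4 − 1 = 3.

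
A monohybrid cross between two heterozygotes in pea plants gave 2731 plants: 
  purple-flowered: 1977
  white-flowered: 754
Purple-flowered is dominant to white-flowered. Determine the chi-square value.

For a monohybrid cross between heterozygotes with complete dominance, the expected phenotypic ratio is 3:1.
Total ratio parts = 4. Expected numbers out of 2731:
  purple-flowered: 2731 × 3/4 = 2048.25
  white-flowered: 2731 × 1/4 = 682.75
χ² = Σ (O − E)² / E
  purple-flowered: (1977 − 2048.25)² / 2048.25 = 2.4785
  white-flowered: (754 − 682.75)² / 682.75 = 7.4355
χ² = 2.4785 + 7.4355 = 9.914

9.914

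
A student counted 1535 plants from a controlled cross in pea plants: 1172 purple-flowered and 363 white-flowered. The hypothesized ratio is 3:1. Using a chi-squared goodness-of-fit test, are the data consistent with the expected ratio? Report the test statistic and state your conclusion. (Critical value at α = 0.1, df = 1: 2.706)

1.496; consistent

Expected counts for N = 1535 under a 3:1 ratio (total parts = 4):
  purple-flowered: 1535 × 3/4 = 1151.25
  white-flowered: 1535 × 1/4 = 383.75
χ² = Σ (O − E)² / E
  purple-flowered: (1172 − 1151.25)² / 1151.25 = 0.3740
  white-flowered: (363 − 383.75)² / 383.75 = 1.1220
χ² = 0.3740 + 1.1220 = 1.496
Degrees of freedom = 2 − 1 = 1; critical value at α = 0.1 is 2.706.
Since 1.496 < 2.706, we fail to reject the null hypothesis — the data are consistent with the 3:1 ratio.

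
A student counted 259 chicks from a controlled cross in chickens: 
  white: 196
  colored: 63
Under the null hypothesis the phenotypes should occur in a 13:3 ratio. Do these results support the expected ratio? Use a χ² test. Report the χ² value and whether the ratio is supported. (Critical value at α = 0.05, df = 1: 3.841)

5.283; not consistent

Under the 13:3 hypothesis (Σ ratio = 16, N = 259):
  white: 259 × 13/16 = 210.4375
  colored: 259 × 3/16 = 48.5625
χ² = Σ (O − E)² / E
  white: (196 − 210.4375)² / 210.4375 = 0.9905
  colored: (63 − 48.5625)² / 48.5625 = 4.2922
χ² = 0.9905 + 4.2922 = 5.2827 ≈ 5.283
Degrees of freedom = 2 − 1 = 1; critical value at α = 0.05 is 3.841.
Since 5.283 > 3.841, we reject the null hypothesis — the data do not fit the 13:3 ratio.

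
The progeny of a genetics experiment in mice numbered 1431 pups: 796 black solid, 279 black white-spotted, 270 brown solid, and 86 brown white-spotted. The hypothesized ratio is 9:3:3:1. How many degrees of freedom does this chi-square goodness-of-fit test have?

3

A goodness-of-fit test with 4 phenotype classes has df = 4 − 1 = 3.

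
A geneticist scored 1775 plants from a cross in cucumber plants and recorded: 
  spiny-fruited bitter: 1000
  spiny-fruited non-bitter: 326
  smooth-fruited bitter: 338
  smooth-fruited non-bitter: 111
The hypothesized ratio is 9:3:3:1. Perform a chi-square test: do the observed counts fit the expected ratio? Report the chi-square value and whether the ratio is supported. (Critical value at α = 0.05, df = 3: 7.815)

0.223; consistent

The 9:3:3:1 ratio has 16 parts, so with N = 1775 the expected counts are:
  spiny-fruited bitter: 1775 × 9/16 = 998.4375
  spiny-fruited non-bitter: 1775 × 3/16 = 332.8125
  smooth-fruited bitter: 1775 × 3/16 = 332.8125
  smooth-fruited non-bitter: 1775 × 1/16 = 110.9375
χ² = Σ (O − E)² / E
  spiny-fruited bitter: (1000 − 998.4375)² / 998.4375 = 0.0024
  spiny-fruited non-bitter: (326 − 332.8125)² / 332.8125 = 0.1394
  smooth-fruited bitter: (338 − 332.8125)² / 332.8125 = 0.0809
  smooth-fruited non-bitter: (111 − 110.9375)² / 110.9375 = 0.0000
χ² = 0.0024 + 0.1394 + 0.0809 + 0.0000 = 0.2227 ≈ 0.223
Degrees of freedom = 4 − 1 = 3; critical value at α = 0.05 is 7.815.
Since 0.223 < 7.815, we fail to reject the null hypothesis — the data are consistent with the 9:3:3:1 ratio.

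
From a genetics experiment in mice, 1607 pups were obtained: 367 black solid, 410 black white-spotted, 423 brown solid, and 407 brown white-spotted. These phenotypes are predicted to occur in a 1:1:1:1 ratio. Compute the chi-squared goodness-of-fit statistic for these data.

4.368

Under the 1:1:1:1 hypothesis (Σ ratio = 4, N = 1607):
  black solid: 1607 × 1/4 = 401.75
  black white-spotted: 1607 × 1/4 = 401.75
  brown solid: 1607 × 1/4 = 401.75
  brown white-spotted: 1607 × 1/4 = 401.75
χ² = Σ (O − E)² / E
  black solid: (367 − 401.75)² / 401.75 = 3.0058
  black white-spotted: (410 − 401.75)² / 401.75 = 0.1694
  brown solid: (423 − 401.75)² / 401.75 = 1.1240
  brown white-spotted: (407 − 401.75)² / 401.75 = 0.0686
χ² = 3.0058 + 0.1694 + 1.1240 + 0.0686 = 4.3678 ≈ 4.368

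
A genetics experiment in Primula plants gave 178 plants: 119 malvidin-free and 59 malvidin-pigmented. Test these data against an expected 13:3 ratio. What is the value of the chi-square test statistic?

24.215

The 13:3 ratio has 16 parts, so with N = 178 the expected counts are:
  malvidin-free: 178 × 13/16 = 144.625
  malvidin-pigmented: 178 × 3/16 = 33.375
χ² = Σ (O − E)² / E
  malvidin-free: (119 − 144.625)² / 144.625 = 4.5403
  malvidin-pigmented: (59 − 33.375)² / 33.375 = 19.6746
χ² = 4.5403 + 19.6746 = 24.2149 ≈ 24.215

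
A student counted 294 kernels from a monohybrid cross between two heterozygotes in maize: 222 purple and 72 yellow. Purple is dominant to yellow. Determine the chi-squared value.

For a monohybrid cross between heterozygotes with complete dominance, the expected phenotypic ratio is 3:1.
The 3:1 ratio has 4 parts, so with N = 294 the expected counts are:
  purple: 294 × 3/4 = 220.5
  yellow: 294 × 1/4 = 73.5
χ² = Σ (O − E)² / E
  purple: (222 − 220.5)² / 220.5 = 0.0102
  yellow: (72 − 73.5)² / 73.5 = 0.0306
χ² = 0.0102 + 0.0306 = 0.0408 ≈ 0.041

0.041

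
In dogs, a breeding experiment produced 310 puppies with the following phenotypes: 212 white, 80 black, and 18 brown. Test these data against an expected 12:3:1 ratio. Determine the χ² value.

Total ratio parts = 16. Expected numbers out of 310:
  white: 310 × 12/16 = 232.5
  black: 310 × 3/16 = 58.125
  brown: 310 × 1/16 = 19.375
χ² = Σ (O − E)² / E
  white: (212 − 232.5)² / 232.5 = 1.8075
  black: (80 − 58.125)² / 58.125 = 8.2325
  brown: (18 − 19.375)² / 19.375 = 0.0976
χ² = 1.8075 + 8.2325 + 0.0976 = 10.1376 ≈ 10.138

10.138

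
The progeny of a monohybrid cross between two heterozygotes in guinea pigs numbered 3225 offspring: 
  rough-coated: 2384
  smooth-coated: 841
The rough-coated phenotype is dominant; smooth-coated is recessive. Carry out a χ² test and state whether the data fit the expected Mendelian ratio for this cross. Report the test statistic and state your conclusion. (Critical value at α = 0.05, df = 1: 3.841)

For a monohybrid cross between heterozygotes with complete dominance, the expected phenotypic ratio is 3:1.
The 3:1 ratio has 4 parts, so with N = 3225 the expected counts are:
  rough-coated: 3225 × 3/4 = 2418.75
  smooth-coated: 3225 × 1/4 = 806.25
χ² = Σ (O − E)² / E
  rough-coated: (2384 − 2418.75)² / 2418.75 = 0.4993
  smooth-coated: (841 − 806.25)² / 806.25 = 1.4978
χ² = 0.4993 + 1.4978 = 1.9971 ≈ 1.997
Degrees of freedom = 2 − 1 = 1; critical value at α = 0.05 is 3.841.
Since 1.997 < 3.841, we fail to reject the null hypothesis — the data are consistent with the 3:1 ratio.

1.997; consistent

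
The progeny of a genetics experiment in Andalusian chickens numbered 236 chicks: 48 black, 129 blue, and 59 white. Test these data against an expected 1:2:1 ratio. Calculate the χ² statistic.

3.076

Expected counts for N = 236 under a 1:2:1 ratio (total parts = 4):
  black: 236 × 1/4 = 59
  blue: 236 × 2/4 = 118
  white: 236 × 1/4 = 59
χ² = Σ (O − E)² / E
  black: (48 − 59)² / 59 = 2.0508
  blue: (129 − 118)² / 118 = 1.0254
  white: (59 − 59)² / 59 = 0.0000
χ² = 2.0508 + 1.0254 + 0.0000 = 3.0762 ≈ 3.076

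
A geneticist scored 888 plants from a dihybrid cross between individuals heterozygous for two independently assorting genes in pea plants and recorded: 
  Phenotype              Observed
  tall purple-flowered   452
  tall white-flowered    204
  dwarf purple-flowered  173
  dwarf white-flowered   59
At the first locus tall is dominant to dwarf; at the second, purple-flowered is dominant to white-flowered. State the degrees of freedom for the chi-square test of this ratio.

3

A dihybrid F₂ with independent assortment and complete dominance at both loci gives a 9:3:3:1 phenotypic ratio.
A goodness-of-fit test with 4 phenotype classes has df = 4 − 1 = 3.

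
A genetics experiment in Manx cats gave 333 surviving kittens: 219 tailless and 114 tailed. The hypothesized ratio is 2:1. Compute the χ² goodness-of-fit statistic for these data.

0.122

Under the 2:1 hypothesis (Σ ratio = 3, N = 333):
  tailless: 333 × 2/3 = 222
  tailed: 333 × 1/3 = 111
χ² = Σ (O − E)² / E
  tailless: (219 − 222)² / 222 = 0.0405
  tailed: (114 − 111)² / 111 = 0.0811
χ² = 0.0405 + 0.0811 = 0.1216 ≈ 0.122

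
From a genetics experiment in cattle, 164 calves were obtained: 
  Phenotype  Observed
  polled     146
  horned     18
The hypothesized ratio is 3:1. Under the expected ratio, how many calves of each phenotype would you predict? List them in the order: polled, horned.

123, 41

Expected counts for N = 164 under a 3:1 ratio (total parts = 4):
  polled: 164 × 3/4 = 123
  horned: 164 × 1/4 = 41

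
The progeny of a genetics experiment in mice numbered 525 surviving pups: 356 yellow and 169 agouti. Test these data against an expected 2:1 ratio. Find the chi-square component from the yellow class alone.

The 2:1 ratio has 3 parts, so with N = 525 the expected counts are:
  yellow: 525 × 2/3 = 350
  agouti: 525 × 1/3 = 175
Contribution of yellow: (356 − 350)² / 350 = 0.1029

0.103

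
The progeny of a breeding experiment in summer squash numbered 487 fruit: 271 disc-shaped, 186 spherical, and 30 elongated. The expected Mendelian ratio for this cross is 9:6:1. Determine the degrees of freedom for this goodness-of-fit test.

A goodness-of-fit test with 3 phenotype classes has df = 3 − 1 = 2.

2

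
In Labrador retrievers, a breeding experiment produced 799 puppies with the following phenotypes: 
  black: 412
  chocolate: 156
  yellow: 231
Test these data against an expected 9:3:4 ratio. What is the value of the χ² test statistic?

8.263

Under the 9:3:4 hypothesis (Σ ratio = 16, N = 799):
  black: 799 × 9/16 = 449.4375
  chocolate: 799 × 3/16 = 149.8125
  yellow: 799 × 4/16 = 199.75
χ² = Σ (O − E)² / E
  black: (412 − 449.4375)² / 449.4375 = 3.1185
  chocolate: (156 − 149.8125)² / 149.8125 = 0.2556
  yellow: (231 − 199.75)² / 199.75 = 4.8889
χ² = 3.1185 + 0.2556 + 4.8889 = 8.263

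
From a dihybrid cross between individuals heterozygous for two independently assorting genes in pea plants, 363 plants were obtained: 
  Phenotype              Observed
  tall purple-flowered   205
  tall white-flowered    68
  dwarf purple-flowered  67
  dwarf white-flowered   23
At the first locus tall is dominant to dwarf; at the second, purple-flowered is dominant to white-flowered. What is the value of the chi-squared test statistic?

0.024

A dihybrid F₂ with independent assortment and complete dominance at both loci gives a 9:3:3:1 phenotypic ratio.
Under the 9:3:3:1 hypothesis (Σ ratio = 16, N = 363):
  tall purple-flowered: 363 × 9/16 = 204.1875
  tall white-flowered: 363 × 3/16 = 68.0625
  dwarf purple-flowered: 363 × 3/16 = 68.0625
  dwarf white-flowered: 363 × 1/16 = 22.6875
χ² = Σ (O − E)² / E
  tall purple-flowered: (205 − 204.1875)² / 204.1875 = 0.0032
  tall white-flowered: (68 − 68.0625)² / 68.0625 = 0.0001
  dwarf purple-flowered: (67 − 68.0625)² / 68.0625 = 0.0166
  dwarf white-flowered: (23 − 22.6875)² / 22.6875 = 0.0043
χ² = 0.0032 + 0.0001 + 0.0166 + 0.0043 = 0.0242 ≈ 0.024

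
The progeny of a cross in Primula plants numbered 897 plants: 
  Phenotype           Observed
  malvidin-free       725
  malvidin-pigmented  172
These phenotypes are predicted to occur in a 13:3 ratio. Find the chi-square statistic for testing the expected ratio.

The 13:3 ratio has 16 parts, so with N = 897 the expected counts are:
  malvidin-free: 897 × 13/16 = 728.8125
  malvidin-pigmented: 897 × 3/16 = 168.1875
χ² = Σ (O − E)² / E
  malvidin-free: (725 − 728.8125)² / 728.8125 = 0.0199
  malvidin-pigmented: (172 − 168.1875)² / 168.1875 = 0.0864
χ² = 0.0199 + 0.0864 = 0.1063 ≈ 0.106

0.106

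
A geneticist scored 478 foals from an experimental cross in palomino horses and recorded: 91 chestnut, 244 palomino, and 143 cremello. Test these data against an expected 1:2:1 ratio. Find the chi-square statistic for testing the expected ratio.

11.523

Under the 1:2:1 hypothesis (Σ ratio = 4, N = 478):
  chestnut: 478 × 1/4 = 119.5
  palomino: 478 × 2/4 = 239
  cremello: 478 × 1/4 = 119.5
χ² = Σ (O − E)² / E
  chestnut: (91 − 119.5)² / 119.5 = 6.7971
  palomino: (244 − 239)² / 239 = 0.1046
  cremello: (143 − 119.5)² / 119.5 = 4.6213
χ² = 6.7971 + 0.1046 + 4.6213 = 11.523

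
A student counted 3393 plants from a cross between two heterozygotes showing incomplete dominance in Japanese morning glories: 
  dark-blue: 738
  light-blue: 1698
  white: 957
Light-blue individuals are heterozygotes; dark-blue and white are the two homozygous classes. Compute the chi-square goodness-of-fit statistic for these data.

28.273

With incomplete dominance, a heterozygote × heterozygote cross gives a 1:2:1 phenotypic ratio.
Total ratio parts = 4. Expected numbers out of 3393:
  dark-blue: 3393 × 1/4 = 848.25
  light-blue: 3393 × 2/4 = 1696.5
  white: 3393 × 1/4 = 848.25
χ² = Σ (O − E)² / E
  dark-blue: (738 − 848.25)² / 848.25 = 14.3296
  light-blue: (1698 − 1696.5)² / 1696.5 = 0.0013
  white: (957 − 848.25)² / 848.25 = 13.9423
χ² = 14.3296 + 0.0013 + 13.9423 = 28.2732 ≈ 28.273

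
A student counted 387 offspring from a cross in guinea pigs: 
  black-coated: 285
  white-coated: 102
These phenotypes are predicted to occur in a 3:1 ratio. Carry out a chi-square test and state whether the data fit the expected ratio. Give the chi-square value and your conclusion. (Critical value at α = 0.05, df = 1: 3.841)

0.380; consistent

Total ratio parts = 4. Expected numbers out of 387:
  black-coated: 387 × 3/4 = 290.25
  white-coated: 387 × 1/4 = 96.75
χ² = Σ (O − E)² / E
  black-coated: (285 − 290.25)² / 290.25 = 0.0950
  white-coated: (102 − 96.75)² / 96.75 = 0.2849
χ² = 0.0950 + 0.2849 = 0.3799 ≈ 0.380
Degrees of freedom = 2 − 1 = 1; critical value at α = 0.05 is 3.841.
Since 0.380 < 3.841, we fail to reject the null hypothesis — the data are consistent with the 3:1 ratio.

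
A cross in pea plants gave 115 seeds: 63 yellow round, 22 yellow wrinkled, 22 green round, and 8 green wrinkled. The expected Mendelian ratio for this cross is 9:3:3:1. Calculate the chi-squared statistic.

0.154

Expected counts for N = 115 under a 9:3:3:1 ratio (total parts = 16):
  yellow round: 115 × 9/16 = 64.6875
  yellow wrinkled: 115 × 3/16 = 21.5625
  green round: 115 × 3/16 = 21.5625
  green wrinkled: 115 × 1/16 = 7.1875
χ² = Σ (O − E)² / E
  yellow round: (63 − 64.6875)² / 64.6875 = 0.0440
  yellow wrinkled: (22 − 21.5625)² / 21.5625 = 0.0089
  green round: (22 − 21.5625)² / 21.5625 = 0.0089
  green wrinkled: (8 − 7.1875)² / 7.1875 = 0.0918
χ² = 0.0440 + 0.0089 + 0.0089 + 0.0918 = 0.1536 ≈ 0.154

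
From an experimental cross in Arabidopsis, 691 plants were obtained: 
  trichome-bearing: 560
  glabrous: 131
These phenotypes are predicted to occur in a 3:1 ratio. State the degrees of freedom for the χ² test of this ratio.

A goodness-of-fit test with 2 phenotype classes has df = 2 − 1 = 1.

1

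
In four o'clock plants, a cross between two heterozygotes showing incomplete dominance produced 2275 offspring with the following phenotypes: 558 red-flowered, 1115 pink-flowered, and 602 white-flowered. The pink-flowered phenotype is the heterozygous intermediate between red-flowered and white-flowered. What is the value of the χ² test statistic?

With incomplete dominance, a heterozygote × heterozygote cross gives a 1:2:1 phenotypic ratio.
Expected counts for N = 2275 under a 1:2:1 ratio (total parts = 4):
  red-flowered: 2275 × 1/4 = 568.75
  pink-flowered: 2275 × 2/4 = 1137.5
  white-flowered: 2275 × 1/4 = 568.75
χ² = Σ (O − E)² / E
  red-flowered: (558 − 568.75)² / 568.75 = 0.2032
  pink-flowered: (1115 − 1137.5)² / 1137.5 = 0.4451
  white-flowered: (602 − 568.75)² / 568.75 = 1.9438
χ² = 0.2032 + 0.4451 + 1.9438 = 2.5921 ≈ 2.592

2.592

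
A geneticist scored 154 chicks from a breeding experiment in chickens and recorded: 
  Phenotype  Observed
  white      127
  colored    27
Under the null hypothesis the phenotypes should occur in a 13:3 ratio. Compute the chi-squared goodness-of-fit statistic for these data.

Expected counts for N = 154 under a 13:3 ratio (total parts = 16):
  white: 154 × 13/16 = 125.125
  colored: 154 × 3/16 = 28.875
χ² = Σ (O − E)² / E
  white: (127 − 125.125)² / 125.125 = 0.0281
  colored: (27 − 28.875)² / 28.875 = 0.1218
χ² = 0.0281 + 0.1218 = 0.1499 ≈ 0.150

0.150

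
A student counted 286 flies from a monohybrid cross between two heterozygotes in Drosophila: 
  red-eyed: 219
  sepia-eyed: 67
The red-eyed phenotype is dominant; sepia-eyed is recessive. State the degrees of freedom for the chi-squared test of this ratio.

For a monohybrid cross between heterozygotes with complete dominance, the expected phenotypic ratio is 3:1.
A goodness-of-fit test with 2 phenotype classes has df = 2 − 1 = 1.

1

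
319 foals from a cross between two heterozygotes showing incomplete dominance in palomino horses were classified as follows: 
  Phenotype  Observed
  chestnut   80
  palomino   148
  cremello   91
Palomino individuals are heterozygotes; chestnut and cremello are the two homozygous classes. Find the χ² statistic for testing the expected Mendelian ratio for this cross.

2.417

With incomplete dominance, a heterozygote × heterozygote cross gives a 1:2:1 phenotypic ratio.
The 1:2:1 ratio has 4 parts, so with N = 319 the expected counts are:
  chestnut: 319 × 1/4 = 79.75
  palomino: 319 × 2/4 = 159.5
  cremello: 319 × 1/4 = 79.75
χ² = Σ (O − E)² / E
  chestnut: (80 − 79.75)² / 79.75 = 0.0008
  palomino: (148 − 159.5)² / 159.5 = 0.8292
  cremello: (91 − 79.75)² / 79.75 = 1.5870
χ² = 0.0008 + 0.8292 + 1.5870 = 2.417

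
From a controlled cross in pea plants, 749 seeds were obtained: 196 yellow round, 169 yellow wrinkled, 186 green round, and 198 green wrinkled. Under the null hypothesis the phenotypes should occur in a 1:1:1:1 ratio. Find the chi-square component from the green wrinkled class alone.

Total ratio parts = 4. Expected numbers out of 749:
  yellow round: 749 × 1/4 = 187.25
  yellow wrinkled: 749 × 1/4 = 187.25
  green round: 749 × 1/4 = 187.25
  green wrinkled: 749 × 1/4 = 187.25
Contribution of green wrinkled: (198 − 187.25)² / 187.25 = 0.6172

0.617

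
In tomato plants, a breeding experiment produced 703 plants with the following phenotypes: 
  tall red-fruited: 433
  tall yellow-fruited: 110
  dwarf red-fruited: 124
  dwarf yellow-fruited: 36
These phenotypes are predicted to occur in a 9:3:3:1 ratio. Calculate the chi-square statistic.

Expected counts for N = 703 under a 9:3:3:1 ratio (total parts = 16):
  tall red-fruited: 703 × 9/16 = 395.4375
  tall yellow-fruited: 703 × 3/16 = 131.8125
  dwarf red-fruited: 703 × 3/16 = 131.8125
  dwarf yellow-fruited: 703 × 1/16 = 43.9375
χ² = Σ (O − E)² / E
  tall red-fruited: (433 − 395.4375)² / 395.4375 = 3.5681
  tall yellow-fruited: (110 − 131.8125)² / 131.8125 = 3.6096
  dwarf red-fruited: (124 − 131.8125)² / 131.8125 = 0.4630
  dwarf yellow-fruited: (36 − 43.9375)² / 43.9375 = 1.4339
χ² = 3.5681 + 3.6096 + 0.4630 + 1.4339 = 9.0746 ≈ 9.075

9.075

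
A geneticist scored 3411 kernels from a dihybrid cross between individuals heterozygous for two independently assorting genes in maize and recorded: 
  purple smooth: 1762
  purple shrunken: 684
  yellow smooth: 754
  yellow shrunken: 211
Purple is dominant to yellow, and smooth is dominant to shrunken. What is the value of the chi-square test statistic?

36.382

A dihybrid F₂ with independent assortment and complete dominance at both loci gives a 9:3:3:1 phenotypic ratio.
Expected counts for N = 3411 under a 9:3:3:1 ratio (total parts = 16):
  purple smooth: 3411 × 9/16 = 1918.6875
  purple shrunken: 3411 × 3/16 = 639.5625
  yellow smooth: 3411 × 3/16 = 639.5625
  yellow shrunken: 3411 × 1/16 = 213.1875
χ² = Σ (O − E)² / E
  purple smooth: (1762 − 1918.6875)² / 1918.6875 = 12.7957
  purple shrunken: (684 − 639.5625)² / 639.5625 = 3.0876
  yellow smooth: (754 − 639.5625)² / 639.5625 = 20.4764
  yellow shrunken: (211 − 213.1875)² / 213.1875 = 0.0224
χ² = 12.7957 + 3.0876 + 20.4764 + 0.0224 = 36.3821 ≈ 36.382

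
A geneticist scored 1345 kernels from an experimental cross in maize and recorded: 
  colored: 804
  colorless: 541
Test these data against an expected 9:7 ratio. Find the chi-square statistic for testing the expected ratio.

6.799

Under the 9:7 hypothesis (Σ ratio = 16, N = 1345):
  colored: 1345 × 9/16 = 756.5625
  colorless: 1345 × 7/16 = 588.4375
χ² = Σ (O − E)² / E
  colored: (804 − 756.5625)² / 756.5625 = 2.9744
  colorless: (541 − 588.4375)² / 588.4375 = 3.8242
χ² = 2.9744 + 3.8242 = 6.7986 ≈ 6.799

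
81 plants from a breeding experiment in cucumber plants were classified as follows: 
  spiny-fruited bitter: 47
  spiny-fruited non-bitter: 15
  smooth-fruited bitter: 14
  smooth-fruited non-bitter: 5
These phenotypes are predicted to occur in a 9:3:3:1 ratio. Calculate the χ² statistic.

Under the 9:3:3:1 hypothesis (Σ ratio = 16, N = 81):
  spiny-fruited bitter: 81 × 9/16 = 45.5625
  spiny-fruited non-bitter: 81 × 3/16 = 15.1875
  smooth-fruited bitter: 81 × 3/16 = 15.1875
  smooth-fruited non-bitter: 81 × 1/16 = 5.0625
χ² = Σ (O − E)² / E
  spiny-fruited bitter: (47 − 45.5625)² / 45.5625 = 0.0454
  spiny-fruited non-bitter: (15 − 15.1875)² / 15.1875 = 0.0023
  smooth-fruited bitter: (14 − 15.1875)² / 15.1875 = 0.0928
  smooth-fruited non-bitter: (5 − 5.0625)² / 5.0625 = 0.0008
χ² = 0.0454 + 0.0023 + 0.0928 + 0.0008 = 0.1413 ≈ 0.141

0.141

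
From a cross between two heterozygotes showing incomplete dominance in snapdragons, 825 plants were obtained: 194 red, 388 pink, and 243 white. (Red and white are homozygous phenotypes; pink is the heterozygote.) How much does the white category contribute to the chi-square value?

6.548

With incomplete dominance, a heterozygote × heterozygote cross gives a 1:2:1 phenotypic ratio.
Expected counts for N = 825 under a 1:2:1 ratio (total parts = 4):
  red: 825 × 1/4 = 206.25
  pink: 825 × 2/4 = 412.5
  white: 825 × 1/4 = 206.25
Contribution of white: (243 − 206.25)² / 206.25 = 6.5482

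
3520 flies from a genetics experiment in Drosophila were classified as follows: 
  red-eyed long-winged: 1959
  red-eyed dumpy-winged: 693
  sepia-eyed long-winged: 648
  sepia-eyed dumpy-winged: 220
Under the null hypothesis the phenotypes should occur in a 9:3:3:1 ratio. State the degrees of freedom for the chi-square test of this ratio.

A goodness-of-fit test with 4 phenotype classes has df = 4 − 1 = 3.

3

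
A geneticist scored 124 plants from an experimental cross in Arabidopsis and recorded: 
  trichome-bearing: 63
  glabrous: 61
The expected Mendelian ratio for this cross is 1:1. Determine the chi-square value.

0.032

The 1:1 ratio has 2 parts, so with N = 124 the expected counts are:
  trichome-bearing: 124 × 1/2 = 62
  glabrous: 124 × 1/2 = 62
χ² = Σ (O − E)² / E
  trichome-bearing: (63 − 62)² / 62 = 0.0161
  glabrous: (61 − 62)² / 62 = 0.0161
χ² = 0.0161 + 0.0161 = 0.0322 ≈ 0.032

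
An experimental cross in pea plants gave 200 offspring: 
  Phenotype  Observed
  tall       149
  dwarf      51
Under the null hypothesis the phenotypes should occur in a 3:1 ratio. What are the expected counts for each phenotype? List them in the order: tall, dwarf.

Expected counts for N = 200 under a 3:1 ratio (total parts = 4):
  tall: 200 × 3/4 = 150
  dwarf: 200 × 1/4 = 50

150, 50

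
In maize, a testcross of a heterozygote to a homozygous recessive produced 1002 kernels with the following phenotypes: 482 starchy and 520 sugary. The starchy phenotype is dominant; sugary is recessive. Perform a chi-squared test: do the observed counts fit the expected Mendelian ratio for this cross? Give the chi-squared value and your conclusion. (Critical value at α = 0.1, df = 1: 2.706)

A testcross of a heterozygote (Aa × aa) gives a 1:1 phenotypic ratio.
Expected counts for N = 1002 under a 1:1 ratio (total parts = 2):
  starchy: 1002 × 1/2 = 501
  sugary: 1002 × 1/2 = 501
χ² = Σ (O − E)² / E
  starchy: (482 − 501)² / 501 = 0.7206
  sugary: (520 − 501)² / 501 = 0.7206
χ² = 0.7206 + 0.7206 = 1.4412 ≈ 1.441
Degrees of freedom = 2 − 1 = 1; critical value at α = 0.1 is 2.706.
Since 1.441 < 2.706, we fail to reject the null hypothesis — the data are consistent with the 1:1 ratio.

1.441; consistent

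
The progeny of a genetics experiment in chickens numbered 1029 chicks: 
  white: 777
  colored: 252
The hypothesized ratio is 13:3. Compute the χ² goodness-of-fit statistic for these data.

The 13:3 ratio has 16 parts, so with N = 1029 the expected counts are:
  white: 1029 × 13/16 = 836.0625
  colored: 1029 × 3/16 = 192.9375
χ² = Σ (O − E)² / E
  white: (777 − 836.0625)² / 836.0625 = 4.1724
  colored: (252 − 192.9375)² / 192.9375 = 18.0804
χ² = 4.1724 + 18.0804 = 22.2528 ≈ 22.253

22.253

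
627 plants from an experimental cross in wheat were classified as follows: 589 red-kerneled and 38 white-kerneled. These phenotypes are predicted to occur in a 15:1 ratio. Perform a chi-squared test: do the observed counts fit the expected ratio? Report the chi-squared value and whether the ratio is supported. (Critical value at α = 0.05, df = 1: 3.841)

The 15:1 ratio has 16 parts, so with N = 627 the expected counts are:
  red-kerneled: 627 × 15/16 = 587.8125
  white-kerneled: 627 × 1/16 = 39.1875
χ² = Σ (O − E)² / E
  red-kerneled: (589 − 587.8125)² / 587.8125 = 0.0024
  white-kerneled: (38 − 39.1875)² / 39.1875 = 0.0360
χ² = 0.0024 + 0.0360 = 0.0384 ≈ 0.038
Degrees of freedom = 2 − 1 = 1; critical value at α = 0.05 is 3.841.
Since 0.038 < 3.841, we fail to reject the null hypothesis — the data are consistent with the 15:1 ratio.

0.038; consistent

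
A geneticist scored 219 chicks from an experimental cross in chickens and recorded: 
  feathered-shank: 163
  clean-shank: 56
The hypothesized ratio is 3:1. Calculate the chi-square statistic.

0.038

Under the 3:1 hypothesis (Σ ratio = 4, N = 219):
  feathered-shank: 219 × 3/4 = 164.25
  clean-shank: 219 × 1/4 = 54.75
χ² = Σ (O − E)² / E
  feathered-shank: (163 − 164.25)² / 164.25 = 0.0095
  clean-shank: (56 − 54.75)² / 54.75 = 0.0285
χ² = 0.0095 + 0.0285 = 0.038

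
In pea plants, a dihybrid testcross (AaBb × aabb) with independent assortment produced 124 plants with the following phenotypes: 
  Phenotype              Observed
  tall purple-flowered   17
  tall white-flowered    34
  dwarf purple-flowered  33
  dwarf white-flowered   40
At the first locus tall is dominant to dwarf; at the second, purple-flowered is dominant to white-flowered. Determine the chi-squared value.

9.355

A dihybrid testcross with independent assortment gives a 1:1:1:1 ratio.
Under the 1:1:1:1 hypothesis (Σ ratio = 4, N = 124):
  tall purple-flowered: 124 × 1/4 = 31
  tall white-flowered: 124 × 1/4 = 31
  dwarf purple-flowered: 124 × 1/4 = 31
  dwarf white-flowered: 124 × 1/4 = 31
χ² = Σ (O − E)² / E
  tall purple-flowered: (17 − 31)² / 31 = 6.3226
  tall white-flowered: (34 − 31)² / 31 = 0.2903
  dwarf purple-flowered: (33 − 31)² / 31 = 0.1290
  dwarf white-flowered: (40 − 31)² / 31 = 2.6129
χ² = 6.3226 + 0.2903 + 0.1290 + 2.6129 = 9.3548 ≈ 9.355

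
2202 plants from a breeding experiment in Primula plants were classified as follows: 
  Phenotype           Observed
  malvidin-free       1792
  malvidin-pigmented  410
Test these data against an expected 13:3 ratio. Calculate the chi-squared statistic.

0.025

Expected counts for N = 2202 under a 13:3 ratio (total parts = 16):
  malvidin-free: 2202 × 13/16 = 1789.125
  malvidin-pigmented: 2202 × 3/16 = 412.875
χ² = Σ (O − E)² / E
  malvidin-free: (1792 − 1789.125)² / 1789.125 = 0.0046
  malvidin-pigmented: (410 − 412.875)² / 412.875 = 0.0200
χ² = 0.0046 + 0.0200 = 0.0246 ≈ 0.025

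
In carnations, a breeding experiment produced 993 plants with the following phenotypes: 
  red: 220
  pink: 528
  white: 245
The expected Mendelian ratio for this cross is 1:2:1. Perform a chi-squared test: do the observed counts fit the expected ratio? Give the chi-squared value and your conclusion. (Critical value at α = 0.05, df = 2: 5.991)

5.256; consistent

Expected counts for N = 993 under a 1:2:1 ratio (total parts = 4):
  red: 993 × 1/4 = 248.25
  pink: 993 × 2/4 = 496.5
  white: 993 × 1/4 = 248.25
χ² = Σ (O − E)² / E
  red: (220 − 248.25)² / 248.25 = 3.2148
  pink: (528 − 496.5)² / 496.5 = 1.9985
  white: (245 − 248.25)² / 248.25 = 0.0425
χ² = 3.2148 + 1.9985 + 0.0425 = 5.2558 ≈ 5.256
Degrees of freedom = 3 − 1 = 2; critical value at α = 0.05 is 5.991.
Since 5.256 < 5.991, we fail to reject the null hypothesis — the data are consistent with the 1:2:1 ratio.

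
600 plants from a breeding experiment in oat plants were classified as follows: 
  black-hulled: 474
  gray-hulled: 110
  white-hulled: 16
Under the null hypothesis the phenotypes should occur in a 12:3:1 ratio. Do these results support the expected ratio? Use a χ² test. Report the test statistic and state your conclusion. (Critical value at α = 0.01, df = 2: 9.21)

Expected counts for N = 600 under a 12:3:1 ratio (total parts = 16):
  black-hulled: 600 × 12/16 = 450
  gray-hulled: 600 × 3/16 = 112.5
  white-hulled: 600 × 1/16 = 37.5
χ² = Σ (O − E)² / E
  black-hulled: (474 − 450)² / 450 = 1.2800
  gray-hulled: (110 − 112.5)² / 112.5 = 0.0556
  white-hulled: (16 − 37.5)² / 37.5 = 12.3267
χ² = 1.2800 + 0.0556 + 12.3267 = 13.6623 ≈ 13.662
Degrees of freedom = 3 − 1 = 2; critical value at α = 0.01 is 9.21.
Since 13.662 > 9.21, we reject the null hypothesis — the data do not fit the 12:3:1 ratio.

13.662; not consistent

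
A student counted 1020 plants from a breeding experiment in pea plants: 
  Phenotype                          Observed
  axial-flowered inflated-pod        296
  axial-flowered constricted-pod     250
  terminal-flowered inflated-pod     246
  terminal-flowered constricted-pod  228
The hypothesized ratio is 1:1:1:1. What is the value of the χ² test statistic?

The 1:1:1:1 ratio has 4 parts, so with N = 1020 the expected counts are:
  axial-flowered inflated-pod: 1020 × 1/4 = 255
  axial-flowered constricted-pod: 1020 × 1/4 = 255
  terminal-flowered inflated-pod: 1020 × 1/4 = 255
  terminal-flowered constricted-pod: 1020 × 1/4 = 255
χ² = Σ (O − E)² / E
  axial-flowered inflated-pod: (296 − 255)² / 255 = 6.5922
  axial-flowered constricted-pod: (250 − 255)² / 255 = 0.0980
  terminal-flowered inflated-pod: (246 − 255)² / 255 = 0.3176
  terminal-flowered constricted-pod: (228 − 255)² / 255 = 2.8588
χ² = 6.5922 + 0.0980 + 0.3176 + 2.8588 = 9.8666 ≈ 9.867

9.867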